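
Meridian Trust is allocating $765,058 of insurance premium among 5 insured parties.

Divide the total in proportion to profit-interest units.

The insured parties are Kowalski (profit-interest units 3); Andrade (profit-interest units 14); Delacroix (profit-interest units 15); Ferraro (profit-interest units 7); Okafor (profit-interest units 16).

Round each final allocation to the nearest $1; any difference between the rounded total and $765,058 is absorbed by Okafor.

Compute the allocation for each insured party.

Sum of profit-interest units: 55.
Unrounded shares: Kowalski 3/55 × $765,058 = 41,730.44; Andrade 14/55 × $765,058 = 194,742.04; Delacroix 15/55 × $765,058 = 208,652.18; Ferraro 7/55 × $765,058 = 97,371.02; Okafor 16/55 × $765,058 = 222,562.33.
At nearest $1: Kowalski $41,730; Andrade $194,742; Delacroix $208,652; Ferraro $97,371; Okafor $222,562. Sum = $765,057.
Difference $765,058 − $765,057 = +$1 applied to Okafor: Okafor becomes $222,563.

Kowalski: $41,730 · Andrade: $194,742 · Delacroix: $208,652 · Ferraro: $97,371 · Okafor: $222,563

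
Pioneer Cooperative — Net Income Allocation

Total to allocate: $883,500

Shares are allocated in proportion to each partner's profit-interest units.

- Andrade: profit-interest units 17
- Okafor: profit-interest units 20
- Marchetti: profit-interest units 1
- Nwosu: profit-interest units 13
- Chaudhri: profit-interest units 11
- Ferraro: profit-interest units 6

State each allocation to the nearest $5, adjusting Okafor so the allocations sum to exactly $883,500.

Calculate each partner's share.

Sum of profit-interest units: 68.
Unrounded shares: Andrade 17/68 × $883,500 = 220,875.00; Okafor 20/68 × $883,500 = 259,852.94; Marchetti 1/68 × $883,500 = 12,992.65; Nwosu 13/68 × $883,500 = 168,904.41; Chaudhri 11/68 × $883,500 = 142,919.12; Ferraro 6/68 × $883,500 = 77,955.88.
After rounding ($5): Andrade $220,875; Okafor $259,855; Marchetti $12,995; Nwosu $168,905; Chaudhri $142,920; Ferraro $77,955. Sum = $883,505.
Difference $883,500 − $883,505 = −$5 applied to Okafor: Okafor becomes $259,850.

Andrade: $220,875 | Okafor: $259,850 | Marchetti: $12,995 | Nwosu: $168,905 | Chaudhri: $142,920 | Ferraro: $77,955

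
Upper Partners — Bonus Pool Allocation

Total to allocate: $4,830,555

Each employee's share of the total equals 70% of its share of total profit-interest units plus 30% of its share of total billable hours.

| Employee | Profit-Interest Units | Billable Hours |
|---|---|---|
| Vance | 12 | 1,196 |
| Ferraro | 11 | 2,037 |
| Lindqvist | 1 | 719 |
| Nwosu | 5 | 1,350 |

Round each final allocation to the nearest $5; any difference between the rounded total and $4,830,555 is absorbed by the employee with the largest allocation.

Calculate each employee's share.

Profit-interest units total 29; billable hours total 5,302.
Combined weights (70% profit-interest units + 30% billable hours): Vance 0.3573; Ferraro 0.3808; Lindqvist 0.0648; Nwosu 0.1971.
Unrounded shares: Vance 1,726,091.34; Ferraro 1,839,357.64; Lindqvist 313,119.92; Nwosu 951,986.09.
At nearest $5: Vance $1,726,090; Ferraro $1,839,360; Lindqvist $313,120; Nwosu $951,985. Sum = $4,830,555.
Sum already equals the total — no adjustment.

Vance: $1,726,090; Ferraro: $1,839,360; Lindqvist: $313,120; Nwosu: $951,985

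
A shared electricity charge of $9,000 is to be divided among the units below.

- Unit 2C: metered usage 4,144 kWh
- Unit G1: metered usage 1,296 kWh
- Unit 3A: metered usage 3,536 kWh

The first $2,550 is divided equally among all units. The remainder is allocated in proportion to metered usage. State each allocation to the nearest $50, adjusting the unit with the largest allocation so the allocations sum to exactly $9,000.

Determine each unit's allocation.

Unit 2C: $3,800; Unit G1: $1,800; Unit 3A: $3,400

Equal tier: $2,550 ÷ 3 = $850 apiece.
Remainder $6,450 by metered usage (total 8,976): Unit 2C 2,977.81 → $3,000; Unit G1 931.28 → $950; Unit 3A 2,540.91 → $2,550.
Rounding difference −$50 on remainder applied to Unit 2C.
Totals: Unit 2C $850 + $2,950 = $3,800; Unit G1 $850 + $950 = $1,800; Unit 3A $850 + $2,550 = $3,400.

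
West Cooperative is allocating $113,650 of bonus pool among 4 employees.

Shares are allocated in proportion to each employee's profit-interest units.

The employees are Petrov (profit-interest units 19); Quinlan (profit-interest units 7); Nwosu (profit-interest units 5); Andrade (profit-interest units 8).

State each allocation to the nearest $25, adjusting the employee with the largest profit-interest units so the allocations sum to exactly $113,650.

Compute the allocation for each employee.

Petrov: $55,350 · Quinlan: $20,400 · Nwosu: $14,575 · Andrade: $23,325

Profit-interest units total: 39.
Proportional shares: Petrov 19/39 × $113,650 = 55,367.95; Quinlan 7/39 × $113,650 = 20,398.72; Nwosu 5/39 × $113,650 = 14,570.51; Andrade 8/39 × $113,650 = 23,312.82.
After rounding ($25): Petrov $55,375; Quinlan $20,400; Nwosu $14,575; Andrade $23,325. Sum = $113,675.
Difference $113,650 − $113,675 = −$25 applied to largest profit-interest units (Petrov): Petrov becomes $55,350.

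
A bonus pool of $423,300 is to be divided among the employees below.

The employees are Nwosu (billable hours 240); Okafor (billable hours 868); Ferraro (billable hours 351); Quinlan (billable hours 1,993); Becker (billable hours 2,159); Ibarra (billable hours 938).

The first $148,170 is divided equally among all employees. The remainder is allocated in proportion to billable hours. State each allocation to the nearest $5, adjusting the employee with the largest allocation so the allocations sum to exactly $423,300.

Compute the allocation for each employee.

Nwosu: $34,780 · Okafor: $61,160 · Ferraro: $39,440 · Quinlan: $108,425 · Becker: $115,395 · Ibarra: $64,100

First tranche $148,170 split equally: $24,695 each.
Remainder $275,130 by billable hours (total 6,549): Nwosu 10,082.64 → $10,085; Okafor 36,465.54 → $36,465; Ferraro 14,745.86 → $14,745; Quinlan 83,727.91 → $83,730; Becker 90,701.74 → $90,700; Ibarra 39,406.31 → $39,405.
Totals: Nwosu $24,695 + $10,085 = $34,780; Okafor $24,695 + $36,465 = $61,160; Ferraro $24,695 + $14,745 = $39,440; Quinlan $24,695 + $83,730 = $108,425; Becker $24,695 + $90,700 = $115,395; Ibarra $24,695 + $39,405 = $64,100.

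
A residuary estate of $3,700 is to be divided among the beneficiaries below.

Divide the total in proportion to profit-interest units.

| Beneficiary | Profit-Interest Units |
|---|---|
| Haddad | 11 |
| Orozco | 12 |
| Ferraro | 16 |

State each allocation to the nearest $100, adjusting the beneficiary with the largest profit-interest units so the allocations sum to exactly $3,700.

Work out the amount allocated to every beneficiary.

Haddad: $1,000 · Orozco: $1,100 · Ferraro: $1,600

Profit-interest units total: 39.
Unrounded shares: Haddad 11/39 × $3,700 = 1,043.59; Orozco 12/39 × $3,700 = 1,138.46; Ferraro 16/39 × $3,700 = 1,517.95.
After rounding ($100): Haddad $1,000; Orozco $1,100; Ferraro $1,500. Sum = $3,600.
Difference $3,700 − $3,600 = +$100 applied to largest profit-interest units (Ferraro): Ferraro becomes $1,600.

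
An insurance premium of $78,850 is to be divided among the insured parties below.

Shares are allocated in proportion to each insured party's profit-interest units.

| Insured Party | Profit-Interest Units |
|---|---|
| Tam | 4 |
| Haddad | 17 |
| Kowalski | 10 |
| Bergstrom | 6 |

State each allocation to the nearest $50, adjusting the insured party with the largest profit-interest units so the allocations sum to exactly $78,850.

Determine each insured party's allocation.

Tam: $8,500 · Haddad: $36,250 · Kowalski: $21,300 · Bergstrom: $12,800

Total profit-interest units = 4 + 17 + 10 + 6 = 37.
Raw shares: Tam 8,524.32; Haddad 36,228.38; Kowalski 21,310.81; Bergstrom 12,786.49.
After rounding ($50): Tam $8,500; Haddad $36,250; Kowalski $21,300; Bergstrom $12,800. Sum = $78,850.
Rounded total matches; no reconciliation needed.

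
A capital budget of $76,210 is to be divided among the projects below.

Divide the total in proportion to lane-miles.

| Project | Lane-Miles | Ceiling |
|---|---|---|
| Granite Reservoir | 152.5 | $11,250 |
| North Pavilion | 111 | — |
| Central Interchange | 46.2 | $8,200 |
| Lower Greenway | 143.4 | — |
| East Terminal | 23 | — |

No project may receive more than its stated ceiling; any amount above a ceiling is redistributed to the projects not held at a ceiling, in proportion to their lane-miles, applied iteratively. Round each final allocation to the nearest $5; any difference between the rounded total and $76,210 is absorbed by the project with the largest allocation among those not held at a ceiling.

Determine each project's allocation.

Total lane-miles = 476.1.
Proportional shares (ignoring caps): Granite Reservoir 24,410.89; North Pavilion 17,767.93; Central Interchange 7,395.30; Lower Greenway 22,954.24; East Terminal 3,681.64.
Cap binds for Granite Reservoir ($11,250); remaining pool $64,960 reallocated over remaining lane-miles 323.6.
Cap binds for Central Interchange ($8,200); remaining pool $56,760 reallocated over remaining lane-miles 277.4.
Shares after redistribution: North Pavilion 22,712.18 → $22,710; Lower Greenway 29,341.69 → $29,340; East Terminal 4,706.13 → $4,705.
Rounding difference +$5 applied to Lower Greenway → $29,345.

Granite Reservoir: $11,250 | North Pavilion: $22,710 | Central Interchange: $8,200 | Lower Greenway: $29,345 | East Terminal: $4,705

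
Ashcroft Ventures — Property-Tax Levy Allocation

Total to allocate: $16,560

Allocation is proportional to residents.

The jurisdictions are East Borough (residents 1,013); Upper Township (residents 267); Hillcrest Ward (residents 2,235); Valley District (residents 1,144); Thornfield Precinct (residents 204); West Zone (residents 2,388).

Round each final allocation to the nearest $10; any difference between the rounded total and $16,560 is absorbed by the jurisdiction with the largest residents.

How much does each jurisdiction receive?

East Borough: $2,310 · Upper Township: $610 · Hillcrest Ward: $5,100 · Valley District: $2,610 · Thornfield Precinct: $470 · West Zone: $5,460

Total residents = 7,251.
Raw shares: East Borough 1,013/7,251 × $16,560 = 2,313.51; Upper Township 267/7,251 × $16,560 = 609.78; Hillcrest Ward 2,235/7,251 × $16,560 = 5,104.34; Valley District 1,144/7,251 × $16,560 = 2,612.69; Thornfield Precinct 204/7,251 × $16,560 = 465.90; West Zone 2,388/7,251 × $16,560 = 5,453.77.
At nearest $10: East Borough $2,310; Upper Township $610; Hillcrest Ward $5,100; Valley District $2,610; Thornfield Precinct $470; West Zone $5,450. Sum = $16,550.
Difference $16,560 − $16,550 = +$10 applied to largest residents (West Zone): West Zone becomes $5,460.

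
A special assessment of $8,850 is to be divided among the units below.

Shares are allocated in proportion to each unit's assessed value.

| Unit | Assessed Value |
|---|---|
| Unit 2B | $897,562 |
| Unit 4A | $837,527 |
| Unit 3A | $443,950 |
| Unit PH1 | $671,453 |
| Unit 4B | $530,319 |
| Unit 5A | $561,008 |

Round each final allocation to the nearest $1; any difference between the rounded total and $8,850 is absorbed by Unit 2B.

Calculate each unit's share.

Unit 2B: $2,014; Unit 4A: $1,880; Unit 3A: $997; Unit PH1: $1,508; Unit 4B: $1,191; Unit 5A: $1,260

Combined assessed value = 3,941,819.
Raw shares: Unit 2B 897,562/3,941,819 × $8,850 = 2,015.17; Unit 4A 837,527/3,941,819 × $8,850 = 1,880.38; Unit 3A 443,950/3,941,819 × $8,850 = 996.74; Unit PH1 671,453/3,941,819 × $8,850 = 1,507.52; Unit 4B 530,319/3,941,819 × $8,850 = 1,190.65; Unit 5A 561,008/3,941,819 × $8,850 = 1,259.55.
After rounding ($1): Unit 2B $2,015; Unit 4A $1,880; Unit 3A $997; Unit PH1 $1,508; Unit 4B $1,191; Unit 5A $1,260. Sum = $8,851.
Difference $8,850 − $8,851 = −$1 applied to Unit 2B: Unit 2B becomes $2,014.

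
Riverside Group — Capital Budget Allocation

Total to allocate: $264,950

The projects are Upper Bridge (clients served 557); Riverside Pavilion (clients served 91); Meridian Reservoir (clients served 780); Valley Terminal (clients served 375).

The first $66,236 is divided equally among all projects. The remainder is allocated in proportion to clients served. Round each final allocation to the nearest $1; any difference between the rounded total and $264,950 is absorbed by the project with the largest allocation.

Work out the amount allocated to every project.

Upper Bridge: $77,948 · Riverside Pavilion: $26,588 · Meridian Reservoir: $102,525 · Valley Terminal: $57,889

Equal tier: $66,236 ÷ 4 = $16,559 apiece.
Remainder $198,714 by clients served (total 1,803): Upper Bridge 61,388.63 → $61,389; Riverside Pavilion 10,029.38 → $10,029; Meridian Reservoir 85,966.12 → $85,966; Valley Terminal 41,329.87 → $41,330.
Totals: Upper Bridge $16,559 + $61,389 = $77,948; Riverside Pavilion $16,559 + $10,029 = $26,588; Meridian Reservoir $16,559 + $85,966 = $102,525; Valley Terminal $16,559 + $41,330 = $57,889.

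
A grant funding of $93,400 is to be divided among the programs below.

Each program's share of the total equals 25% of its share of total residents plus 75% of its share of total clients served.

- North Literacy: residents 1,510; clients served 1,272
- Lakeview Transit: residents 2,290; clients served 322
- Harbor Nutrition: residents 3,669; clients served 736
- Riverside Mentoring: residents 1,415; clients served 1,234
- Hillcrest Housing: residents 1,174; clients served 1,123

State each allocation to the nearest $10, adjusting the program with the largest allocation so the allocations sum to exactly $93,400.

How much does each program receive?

Totals — residents 10,058, clients served 4,687.
Blended shares (25% residents + 75% clients served): North Literacy 0.2411; Lakeview Transit 0.1084; Harbor Nutrition 0.2090; Riverside Mentoring 0.2326; Hillcrest Housing 0.2089.
Raw shares: North Literacy 22,516.31; Lakeview Transit 10,128.80; Harbor Nutrition 19,517.67; Riverside Mentoring 21,727.84; Hillcrest Housing 19,509.38.
At nearest $10: North Literacy $22,520; Lakeview Transit $10,130; Harbor Nutrition $19,520; Riverside Mentoring $21,730; Hillcrest Housing $19,510. Sum = $93,410.
Difference $93,400 − $93,410 = −$10 applied to largest allocation (North Literacy): North Literacy becomes $22,510.

North Literacy: $22,510 · Lakeview Transit: $10,130 · Harbor Nutrition: $19,520 · Riverside Mentoring: $21,730 · Hillcrest Housing: $19,510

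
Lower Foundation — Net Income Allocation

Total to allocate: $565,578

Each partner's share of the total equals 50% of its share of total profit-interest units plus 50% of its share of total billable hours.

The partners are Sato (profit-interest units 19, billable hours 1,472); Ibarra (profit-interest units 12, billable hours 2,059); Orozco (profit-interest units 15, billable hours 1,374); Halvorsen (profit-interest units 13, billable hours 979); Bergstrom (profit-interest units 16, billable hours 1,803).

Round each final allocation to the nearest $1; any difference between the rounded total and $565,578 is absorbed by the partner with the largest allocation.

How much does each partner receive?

Totals — profit-interest units 75, billable hours 7,687.
Composite weights (50% profit-interest units + 50% billable hours): Sato 0.2224; Ibarra 0.2139; Orozco 0.1894; Halvorsen 0.1503; Bergstrom 0.2239.
Raw shares: Sato 125,791.75; Ibarra 120,992.64; Orozco 107,104.45; Halvorsen 85,032.17; Bergstrom 126,657.00.
After rounding ($1): Sato $125,792; Ibarra $120,993; Orozco $107,104; Halvorsen $85,032; Bergstrom $126,657. Sum = $565,578.
No rounding difference to absorb.

Sato: $125,792; Ibarra: $120,993; Orozco: $107,104; Halvorsen: $85,032; Bergstrom: $126,657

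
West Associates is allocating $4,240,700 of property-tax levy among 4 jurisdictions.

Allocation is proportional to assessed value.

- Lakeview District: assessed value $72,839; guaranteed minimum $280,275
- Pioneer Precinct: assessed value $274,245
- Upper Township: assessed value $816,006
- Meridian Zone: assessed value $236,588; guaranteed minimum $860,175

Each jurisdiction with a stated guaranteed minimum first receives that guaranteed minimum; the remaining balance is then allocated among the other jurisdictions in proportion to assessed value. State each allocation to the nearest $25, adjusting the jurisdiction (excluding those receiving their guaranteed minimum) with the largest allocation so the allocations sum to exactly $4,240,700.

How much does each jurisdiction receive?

Lakeview District: $280,275 | Pioneer Precinct: $779,850 | Upper Township: $2,320,400 | Meridian Zone: $860,175

Minimums first: Lakeview District $280,275; Meridian Zone $860,175. Remaining pool $3,100,250.
Remaining pool split over remaining assessed value 1,090,251: Pioneer Precinct 779,846.17 → $779,850; Upper Township 2,320,403.83 → $2,320,400.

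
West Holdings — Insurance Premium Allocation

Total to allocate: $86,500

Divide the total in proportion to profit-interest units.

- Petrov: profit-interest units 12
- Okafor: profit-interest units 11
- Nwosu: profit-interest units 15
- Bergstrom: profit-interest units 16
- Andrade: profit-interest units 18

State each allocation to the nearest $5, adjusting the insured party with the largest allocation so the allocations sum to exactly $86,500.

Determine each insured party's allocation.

Petrov: $14,415 · Okafor: $13,215 · Nwosu: $18,020 · Bergstrom: $19,220 · Andrade: $21,630

Profit-interest units total: 72.
Pro-rata amounts: Petrov 12/72 × $86,500 = 14,416.67; Okafor 11/72 × $86,500 = 13,215.28; Nwosu 15/72 × $86,500 = 18,020.83; Bergstrom 16/72 × $86,500 = 19,222.22; Andrade 18/72 × $86,500 = 21,625.00.
After rounding ($5): Petrov $14,415; Okafor $13,215; Nwosu $18,020; Bergstrom $19,220; Andrade $21,625. Sum = $86,495.
Difference $86,500 − $86,495 = +$5 applied to largest allocation (Andrade): Andrade becomes $21,630.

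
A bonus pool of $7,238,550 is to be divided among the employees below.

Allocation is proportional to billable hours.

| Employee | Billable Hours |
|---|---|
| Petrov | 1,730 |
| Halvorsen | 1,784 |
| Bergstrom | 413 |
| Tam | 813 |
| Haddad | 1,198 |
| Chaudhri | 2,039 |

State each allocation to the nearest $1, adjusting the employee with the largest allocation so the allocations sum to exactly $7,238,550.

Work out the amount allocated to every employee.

Petrov: $1,569,850; Halvorsen: $1,618,851; Bergstrom: $374,768; Tam: $737,739; Haddad: $1,087,098; Chaudhri: $1,850,244

Total billable hours = 7,977.
Raw shares: Petrov 1,730/7,977 × $7,238,550 = 1,569,849.76; Halvorsen 1,784/7,977 × $7,238,550 = 1,618,850.85; Bergstrom 413/7,977 × $7,238,550 = 374,767.60; Tam 813/7,977 × $7,238,550 = 737,738.64; Haddad 1,198/7,977 × $7,238,550 = 1,087,098.27; Chaudhri 2,039/7,977 × $7,238,550 = 1,850,244.89.
Rounded to nearest $1: Petrov $1,569,850; Halvorsen $1,618,851; Bergstrom $374,768; Tam $737,739; Haddad $1,087,098; Chaudhri $1,850,245. Sum = $7,238,551.
Difference $7,238,550 − $7,238,551 = −$1 applied to largest allocation (Chaudhri): Chaudhri becomes $1,850,244.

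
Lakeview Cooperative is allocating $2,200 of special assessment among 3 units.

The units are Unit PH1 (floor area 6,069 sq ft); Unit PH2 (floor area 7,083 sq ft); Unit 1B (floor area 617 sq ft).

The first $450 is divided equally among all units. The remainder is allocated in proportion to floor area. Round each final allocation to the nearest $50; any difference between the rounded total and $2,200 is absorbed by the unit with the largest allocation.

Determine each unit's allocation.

Equal tier: $450 ÷ 3 = $150 apiece.
Remainder $1,750 by floor area (total 13,769): Unit PH1 771.35 → $750; Unit PH2 900.23 → $900; Unit 1B 78.42 → $100.
Totals: Unit PH1 $150 + $750 = $900; Unit PH2 $150 + $900 = $1,050; Unit 1B $150 + $100 = $250.

Unit PH1: $900 · Unit PH2: $1,050 · Unit 1B: $250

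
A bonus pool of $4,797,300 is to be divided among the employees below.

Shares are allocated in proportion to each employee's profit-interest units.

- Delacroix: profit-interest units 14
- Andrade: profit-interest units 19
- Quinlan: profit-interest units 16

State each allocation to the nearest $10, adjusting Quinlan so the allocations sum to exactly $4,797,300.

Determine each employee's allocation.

Delacroix: $1,370,660 | Andrade: $1,860,180 | Quinlan: $1,566,460

Profit-interest units total: 49.
Raw shares: Delacroix 14/49 × $4,797,300 = 1,370,657.14; Andrade 19/49 × $4,797,300 = 1,860,177.55; Quinlan 16/49 × $4,797,300 = 1,566,465.31.
Rounded to nearest $10: Delacroix $1,370,660; Andrade $1,860,180; Quinlan $1,566,470. Sum = $4,797,310.
Difference $4,797,300 − $4,797,310 = −$10 applied to Quinlan: Quinlan becomes $1,566,460.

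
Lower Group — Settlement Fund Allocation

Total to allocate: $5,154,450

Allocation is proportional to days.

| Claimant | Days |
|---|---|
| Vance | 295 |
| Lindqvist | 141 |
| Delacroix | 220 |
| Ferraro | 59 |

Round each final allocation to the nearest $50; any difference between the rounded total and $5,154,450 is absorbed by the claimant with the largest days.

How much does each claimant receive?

Vance: $2,126,650; Lindqvist: $1,016,450; Delacroix: $1,586,000; Ferraro: $425,350

Total days = 295 + 141 + 220 + 59 = 715.
Raw shares: Vance 2,126,661.19; Lindqvist 1,016,471.96; Delacroix 1,585,984.62; Ferraro 425,332.24.
Rounded to nearest $50: Vance $2,126,650; Lindqvist $1,016,450; Delacroix $1,586,000; Ferraro $425,350. Sum = $5,154,450.
Sum already equals the total — no adjustment.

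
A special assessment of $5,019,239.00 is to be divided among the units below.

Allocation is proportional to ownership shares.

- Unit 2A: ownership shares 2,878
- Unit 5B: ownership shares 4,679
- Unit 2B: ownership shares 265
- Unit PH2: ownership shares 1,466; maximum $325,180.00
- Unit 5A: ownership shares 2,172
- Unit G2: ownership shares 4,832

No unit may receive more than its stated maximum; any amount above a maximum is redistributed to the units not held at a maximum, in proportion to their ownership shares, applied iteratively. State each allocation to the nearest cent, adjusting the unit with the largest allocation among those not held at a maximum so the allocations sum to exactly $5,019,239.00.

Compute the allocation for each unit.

Sum of ownership shares: 16,292.
Proportional shares (ignoring caps): Unit 2A 886,654.1764; Unit 5B 1,441,506.2166; Unit 2B 81,641.1941; Unit PH2 451,645.2476; Unit 5A 669,149.7120; Unit G2 1,488,642.4532.
Cap binds for Unit PH2 ($325,180.00); residual $4,694,059.00 reallocated over remaining ownership shares 14,826.
Redistributed shares: Unit 2A 911,203.4131 → $911,203.41; Unit 5B 1,481,417.9186 → $1,481,417.92; Unit 2B 83,901.6346 → $83,901.63; Unit 5A 687,676.7940 → $687,676.79; Unit G2 1,529,859.2397 → $1,529,859.24.
Rounding difference +$0.01 applied to Unit G2 → $1,529,859.25.

Unit 2A: $911,203.41 · Unit 5B: $1,481,417.92 · Unit 2B: $83,901.63 · Unit PH2: $325,180.00 · Unit 5A: $687,676.79 · Unit G2: $1,529,859.25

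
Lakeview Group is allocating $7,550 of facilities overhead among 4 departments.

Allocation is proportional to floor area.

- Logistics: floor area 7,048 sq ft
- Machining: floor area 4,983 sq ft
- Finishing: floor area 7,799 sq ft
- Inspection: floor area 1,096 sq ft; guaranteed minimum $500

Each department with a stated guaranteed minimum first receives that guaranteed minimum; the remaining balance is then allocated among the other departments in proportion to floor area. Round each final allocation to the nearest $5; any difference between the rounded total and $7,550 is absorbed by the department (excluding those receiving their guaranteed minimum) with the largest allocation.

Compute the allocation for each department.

Fund the minimums — Inspection $500. Balance $7,050.
Balance split over remaining floor area 19,830: Logistics 2,505.72 → $2,505; Machining 1,771.57 → $1,770; Finishing 2,772.72 → $2,775.

Logistics: $2,505 | Machining: $1,770 | Finishing: $2,775 | Inspection: $500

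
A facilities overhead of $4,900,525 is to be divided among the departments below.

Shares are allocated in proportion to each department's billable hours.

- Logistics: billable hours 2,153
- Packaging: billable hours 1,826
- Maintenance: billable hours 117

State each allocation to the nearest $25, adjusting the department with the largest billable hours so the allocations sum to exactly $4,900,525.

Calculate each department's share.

Logistics: $2,575,900; Packaging: $2,184,650; Maintenance: $139,975

Billable hours total: 2,153 + 1,826 + 117 = 4,096.
Raw shares: Logistics 2,575,886.31; Packaging 2,184,657.87; Maintenance 139,980.82.
At nearest $25: Logistics $2,575,875; Packaging $2,184,650; Maintenance $139,975. Sum = $4,900,500.
Difference $4,900,525 − $4,900,500 = +$25 applied to largest billable hours (Logistics): Logistics becomes $2,575,900.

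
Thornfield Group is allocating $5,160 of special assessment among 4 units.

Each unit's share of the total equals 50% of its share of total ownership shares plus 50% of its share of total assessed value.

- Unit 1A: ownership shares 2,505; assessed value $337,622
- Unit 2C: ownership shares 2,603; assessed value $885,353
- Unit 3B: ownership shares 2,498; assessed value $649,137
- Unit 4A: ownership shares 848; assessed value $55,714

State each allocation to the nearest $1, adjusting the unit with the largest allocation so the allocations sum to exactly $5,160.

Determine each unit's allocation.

Unit 1A: $1,216; Unit 2C: $1,980; Unit 3B: $1,631; Unit 4A: $333

Totals — ownership shares 8,454, assessed value 1,927,826.
Combined weights (50% ownership shares + 50% assessed value): Unit 1A 0.2357; Unit 2C 0.3836; Unit 3B 0.3161; Unit 4A 0.0646.
Proportional shares: Unit 1A 1,216.32; Unit 2C 1,979.25; Unit 3B 1,631.08; Unit 4A 333.36.
At nearest $1: Unit 1A $1,216; Unit 2C $1,979; Unit 3B $1,631; Unit 4A $333. Sum = $5,159.
Difference $5,160 − $5,159 = +$1 applied to largest allocation (Unit 2C): Unit 2C becomes $1,980.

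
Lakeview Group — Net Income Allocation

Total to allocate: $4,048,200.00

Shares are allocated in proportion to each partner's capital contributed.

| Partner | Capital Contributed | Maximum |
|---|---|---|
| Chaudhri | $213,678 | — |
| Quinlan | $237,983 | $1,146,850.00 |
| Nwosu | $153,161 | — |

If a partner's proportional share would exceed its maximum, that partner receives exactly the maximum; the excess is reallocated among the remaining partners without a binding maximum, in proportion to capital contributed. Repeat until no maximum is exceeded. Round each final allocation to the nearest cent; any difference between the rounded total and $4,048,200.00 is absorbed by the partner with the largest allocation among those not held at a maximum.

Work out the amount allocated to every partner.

Chaudhri: $1,689,991.15; Quinlan: $1,146,850.00; Nwosu: $1,211,358.85

Total capital contributed = 604,822.
Unconstrained shares: Chaudhri 1,430,191.4937; Quinlan 1,592,869.9363; Nwosu 1,025,138.5700.
Held at cap: Quinlan ($1,146,850.00); balance $2,901,350.00 reallocated over remaining capital contributed 366,839.
Redistributed shares: Chaudhri 1,689,991.15498 → $1,689,991.15; Nwosu 1,211,358.84502 → $1,211,358.85.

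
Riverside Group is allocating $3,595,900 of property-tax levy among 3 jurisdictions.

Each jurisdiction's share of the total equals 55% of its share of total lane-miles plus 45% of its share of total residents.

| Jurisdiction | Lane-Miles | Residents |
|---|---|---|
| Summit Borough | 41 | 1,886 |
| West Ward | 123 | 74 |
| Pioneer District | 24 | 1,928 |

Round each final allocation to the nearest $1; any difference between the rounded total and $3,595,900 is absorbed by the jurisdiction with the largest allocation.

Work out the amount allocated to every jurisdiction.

Summit Borough: $1,216,255 | West Ward: $1,324,748 | Pioneer District: $1,054,897

Lane-miles total 188; residents total 3,888.
Combined weights (55% lane-miles + 45% residents): Summit Borough 0.3382; West Ward 0.3684; Pioneer District 0.2934.
Proportional shares: Summit Borough 1,216,255.09; West Ward 1,324,748.40; Pioneer District 1,054,896.51.
At nearest $1: Summit Borough $1,216,255; West Ward $1,324,748; Pioneer District $1,054,897. Sum = $3,595,900.
Rounded total matches; no reconciliation needed.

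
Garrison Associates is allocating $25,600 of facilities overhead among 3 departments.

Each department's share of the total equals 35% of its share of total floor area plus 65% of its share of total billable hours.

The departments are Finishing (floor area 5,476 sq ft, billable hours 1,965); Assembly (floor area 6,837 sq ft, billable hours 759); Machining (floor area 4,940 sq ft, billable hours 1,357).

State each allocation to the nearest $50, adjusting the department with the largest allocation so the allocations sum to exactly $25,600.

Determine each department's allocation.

Floor area total 17,253; billable hours total 4,081.
Composite weights (35% floor area + 65% billable hours): Finishing 0.4241; Assembly 0.2596; Machining 0.3164.
Unrounded shares: Finishing 10,856.00; Assembly 6,645.43; Machining 8,098.57.
At nearest $50: Finishing $10,850; Assembly $6,650; Machining $8,100. Sum = $25,600.
No rounding difference to absorb.

Finishing: $10,850 · Assembly: $6,650 · Machining: $8,100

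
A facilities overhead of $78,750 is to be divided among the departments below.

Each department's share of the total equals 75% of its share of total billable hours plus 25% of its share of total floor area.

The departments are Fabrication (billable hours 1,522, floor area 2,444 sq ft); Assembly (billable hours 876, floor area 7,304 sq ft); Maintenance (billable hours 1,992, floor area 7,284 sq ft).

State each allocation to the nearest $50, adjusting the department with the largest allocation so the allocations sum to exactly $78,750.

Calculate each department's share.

Billable hours total 4,390; floor area total 17,032.
Combined weights (75% billable hours + 25% floor area): Fabrication 0.2959; Assembly 0.2569; Maintenance 0.4472.
Proportional shares: Fabrication 23,301.84; Assembly 20,228.38; Maintenance 35,219.78.
After rounding ($50): Fabrication $23,300; Assembly $20,250; Maintenance $35,200. Sum = $78,750.
Rounded total matches; no reconciliation needed.

Fabrication: $23,300 · Assembly: $20,250 · Maintenance: $35,200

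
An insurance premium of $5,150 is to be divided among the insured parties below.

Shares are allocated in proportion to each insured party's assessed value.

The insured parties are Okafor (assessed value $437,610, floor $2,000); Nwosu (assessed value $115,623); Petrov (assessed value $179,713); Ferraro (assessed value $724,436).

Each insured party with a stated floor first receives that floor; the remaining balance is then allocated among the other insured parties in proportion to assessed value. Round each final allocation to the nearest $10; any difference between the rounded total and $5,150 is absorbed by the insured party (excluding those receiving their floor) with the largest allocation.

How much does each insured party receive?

Fund the minimums — Okafor $2,000. Balance $3,150.
Balance split over remaining assessed value 1,019,772: Nwosu 357.15 → $360; Petrov 555.12 → $560; Ferraro 2,237.73 → $2,240.
Rounding difference −$10 applied to Ferraro → $2,230.

Okafor: $2,000 · Nwosu: $360 · Petrov: $560 · Ferraro: $2,230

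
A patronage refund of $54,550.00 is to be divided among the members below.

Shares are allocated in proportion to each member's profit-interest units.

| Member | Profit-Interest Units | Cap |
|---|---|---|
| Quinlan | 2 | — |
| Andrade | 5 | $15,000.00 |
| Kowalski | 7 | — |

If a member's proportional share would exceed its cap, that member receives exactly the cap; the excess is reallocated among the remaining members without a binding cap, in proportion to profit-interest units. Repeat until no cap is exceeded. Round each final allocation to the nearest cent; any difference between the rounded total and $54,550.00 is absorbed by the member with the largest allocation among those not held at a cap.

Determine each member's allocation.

Quinlan: $8,788.89 · Andrade: $15,000.00 · Kowalski: $30,761.11

Sum of profit-interest units: 14.
Unconstrained shares: Quinlan 7,792.8571; Andrade 19,482.1429; Kowalski 27,275.0000.
Capped: Andrade ($15,000.00); remaining pool $39,550.00 reallocated over remaining profit-interest units 9.
Redistributed shares: Quinlan 8,788.8889 → $8,788.89; Kowalski 30,761.1111 → $30,761.11.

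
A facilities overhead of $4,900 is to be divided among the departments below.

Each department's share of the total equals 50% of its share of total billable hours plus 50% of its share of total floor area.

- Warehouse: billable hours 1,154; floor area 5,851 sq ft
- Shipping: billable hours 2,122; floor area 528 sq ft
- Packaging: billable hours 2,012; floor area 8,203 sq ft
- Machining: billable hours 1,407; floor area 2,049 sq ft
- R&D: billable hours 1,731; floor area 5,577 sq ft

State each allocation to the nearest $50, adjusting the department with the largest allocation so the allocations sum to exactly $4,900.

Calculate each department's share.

Warehouse: $1,000; Shipping: $700; Packaging: $1,450; Machining: $650; R&D: $1,100

Billable hours total 8,426; floor area total 22,208.
Blended shares (50% billable hours + 50% floor area): Warehouse 0.2002; Shipping 0.1378; Packaging 0.3041; Machining 0.1296; R&D 0.2283.
Unrounded shares: Warehouse 981.03; Shipping 675.26; Packaging 1,489.98; Machining 635.16; R&D 1,118.58.
At nearest $50: Warehouse $1,000; Shipping $700; Packaging $1,500; Machining $650; R&D $1,100. Sum = $4,950.
Difference $4,900 − $4,950 = −$50 applied to largest allocation (Packaging): Packaging becomes $1,450.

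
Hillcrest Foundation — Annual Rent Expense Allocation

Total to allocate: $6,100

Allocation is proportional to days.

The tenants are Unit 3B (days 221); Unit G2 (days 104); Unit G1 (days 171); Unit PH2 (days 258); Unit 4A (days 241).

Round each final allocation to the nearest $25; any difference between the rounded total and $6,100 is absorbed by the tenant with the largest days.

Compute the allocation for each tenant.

Unit 3B: $1,350; Unit G2: $650; Unit G1: $1,050; Unit PH2: $1,575; Unit 4A: $1,475

Total days = 221 + 104 + 171 + 258 + 241 = 995.
Unrounded shares: Unit 3B 1,354.87; Unit G2 637.59; Unit G1 1,048.34; Unit PH2 1,581.71; Unit 4A 1,477.49.
After rounding ($25): Unit 3B $1,350; Unit G2 $650; Unit G1 $1,050; Unit PH2 $1,575; Unit 4A $1,475. Sum = $6,100.
Sum already equals the total — no adjustment.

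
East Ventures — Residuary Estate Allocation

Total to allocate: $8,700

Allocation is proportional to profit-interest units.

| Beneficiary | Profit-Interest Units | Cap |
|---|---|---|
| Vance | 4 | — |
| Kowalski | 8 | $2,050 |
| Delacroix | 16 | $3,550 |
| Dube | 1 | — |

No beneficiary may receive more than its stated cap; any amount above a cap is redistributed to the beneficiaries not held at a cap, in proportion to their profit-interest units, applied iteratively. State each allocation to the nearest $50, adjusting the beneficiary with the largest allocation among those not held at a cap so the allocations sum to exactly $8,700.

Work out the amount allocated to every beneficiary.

Vance: $2,500 · Kowalski: $2,050 · Delacroix: $3,550 · Dube: $600

Combined profit-interest units = 29.
Pro-rata shares before constraints: Vance 1,200.00; Kowalski 2,400.00; Delacroix 4,800.00; Dube 300.00.
Held at cap: Kowalski ($2,050), Delacroix ($3,550); residual $3,100 reallocated over remaining profit-interest units 5.
Remaining shares: Vance 2,480.00 → $2,500; Dube 620.00 → $600.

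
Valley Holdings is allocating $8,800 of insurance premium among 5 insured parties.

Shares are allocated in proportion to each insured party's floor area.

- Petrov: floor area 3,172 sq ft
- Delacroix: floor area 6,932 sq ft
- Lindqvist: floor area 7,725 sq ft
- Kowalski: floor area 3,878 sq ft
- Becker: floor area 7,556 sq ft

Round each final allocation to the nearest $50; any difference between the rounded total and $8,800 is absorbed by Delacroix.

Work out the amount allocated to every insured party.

Petrov: $950; Delacroix: $2,150; Lindqvist: $2,300; Kowalski: $1,150; Becker: $2,250

Sum of floor area: 29,263.
Proportional shares: Petrov 3,172/29,263 × $8,800 = 953.89; Delacroix 6,932/29,263 × $8,800 = 2,084.60; Lindqvist 7,725/29,263 × $8,800 = 2,323.07; Kowalski 3,878/29,263 × $8,800 = 1,166.20; Becker 7,556/29,263 × $8,800 = 2,272.25.
After rounding ($50): Petrov $950; Delacroix $2,100; Lindqvist $2,300; Kowalski $1,150; Becker $2,250. Sum = $8,750.
Difference $8,800 − $8,750 = +$50 applied to Delacroix: Delacroix becomes $2,150.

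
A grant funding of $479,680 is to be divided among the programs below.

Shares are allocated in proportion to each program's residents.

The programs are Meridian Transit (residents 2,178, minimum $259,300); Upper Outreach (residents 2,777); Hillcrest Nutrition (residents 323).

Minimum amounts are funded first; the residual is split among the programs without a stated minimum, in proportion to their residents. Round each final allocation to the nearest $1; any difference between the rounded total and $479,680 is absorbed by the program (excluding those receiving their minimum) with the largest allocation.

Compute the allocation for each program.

Fund the minimums — Meridian Transit $259,300. Balance $220,380.
Balance split over remaining residents 3,100: Upper Outreach 197,417.83 → $197,418; Hillcrest Nutrition 22,962.17 → $22,962.

Meridian Transit: $259,300 · Upper Outreach: $197,418 · Hillcrest Nutrition: $22,962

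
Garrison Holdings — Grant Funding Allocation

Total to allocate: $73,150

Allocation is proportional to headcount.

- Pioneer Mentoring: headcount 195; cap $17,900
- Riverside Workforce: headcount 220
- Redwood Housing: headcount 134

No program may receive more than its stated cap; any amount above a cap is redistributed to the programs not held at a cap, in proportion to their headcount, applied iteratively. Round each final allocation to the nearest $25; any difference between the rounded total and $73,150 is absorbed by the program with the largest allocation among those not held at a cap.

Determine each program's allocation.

Pioneer Mentoring: $17,900 · Riverside Workforce: $34,325 · Redwood Housing: $20,925

Combined headcount = 549.
Unconstrained shares: Pioneer Mentoring 25,982.24; Riverside Workforce 29,313.30; Redwood Housing 17,854.46.
Capped: Pioneer Mentoring ($17,900); balance $55,250 reallocated over remaining headcount 354.
Shares after redistribution: Riverside Workforce 34,336.16 → $34,325; Redwood Housing 20,913.84 → $20,925.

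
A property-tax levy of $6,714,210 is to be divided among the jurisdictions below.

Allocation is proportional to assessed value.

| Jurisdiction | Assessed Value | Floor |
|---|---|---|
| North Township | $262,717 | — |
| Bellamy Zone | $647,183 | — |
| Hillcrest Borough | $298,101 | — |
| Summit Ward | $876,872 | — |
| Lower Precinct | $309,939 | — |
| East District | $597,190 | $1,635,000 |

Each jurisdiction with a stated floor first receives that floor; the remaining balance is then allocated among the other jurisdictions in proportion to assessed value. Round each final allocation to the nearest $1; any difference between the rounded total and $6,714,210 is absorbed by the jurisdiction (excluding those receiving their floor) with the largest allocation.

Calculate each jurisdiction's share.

Guaranteed amounts: East District $1,635,000. Remaining pool $5,079,210.
Remaining pool split over remaining assessed value 2,394,812: North Township 557,202.32 → $557,202; Bellamy Zone 1,372,624.81 → $1,372,625; Hillcrest Borough 632,249.04 → $632,249; Summit Ward 1,859,777.31 → $1,859,777; Lower Precinct 657,356.51 → $657,357.

North Township: $557,202 | Bellamy Zone: $1,372,625 | Hillcrest Borough: $632,249 | Summit Ward: $1,859,777 | Lower Precinct: $657,357 | East District: $1,635,000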